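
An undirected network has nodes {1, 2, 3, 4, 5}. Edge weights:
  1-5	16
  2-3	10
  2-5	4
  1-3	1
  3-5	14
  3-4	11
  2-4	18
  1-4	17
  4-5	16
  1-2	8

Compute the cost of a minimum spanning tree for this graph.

24

Kruskal: consider edges lightest-first.
1-3 (1): add. Components now {1,3} {2} {4} {5}
2-5 (4): add. Components now {1,3} {2,5} {4}
1-2 (8): add. Components now {1,2,3,5} {4}
2-3 (10): skip — 2 and 3 already connected.
3-4 (11): add. Components now {1,2,3,4,5}
MST edges: 1-3, 2-5, 1-2, 3-4; total weight 1+4+8+11 = 24.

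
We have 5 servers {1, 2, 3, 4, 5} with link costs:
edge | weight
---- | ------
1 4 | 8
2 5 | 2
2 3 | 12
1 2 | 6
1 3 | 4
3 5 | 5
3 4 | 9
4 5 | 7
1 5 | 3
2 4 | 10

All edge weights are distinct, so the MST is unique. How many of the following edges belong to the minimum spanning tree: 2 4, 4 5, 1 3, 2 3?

2

Kruskal: consider edges lightest-first.
2 5 (2): add. Components now {1} {2,5} {3} {4}
1 5 (3): add. Components now {1,2,5} {3} {4}
1 3 (4): add. Components now {1,2,3,5} {4}
3 5 (5): skip — 3 and 5 already connected.
1 2 (6): skip — 1 and 2 already connected.
4 5 (7): add. Components now {1,2,3,4,5}
MST edge set: {2 5, 1 5, 1 3, 4 5}.
Of the listed edges, {4 5, 1 3} are in the MST → 2.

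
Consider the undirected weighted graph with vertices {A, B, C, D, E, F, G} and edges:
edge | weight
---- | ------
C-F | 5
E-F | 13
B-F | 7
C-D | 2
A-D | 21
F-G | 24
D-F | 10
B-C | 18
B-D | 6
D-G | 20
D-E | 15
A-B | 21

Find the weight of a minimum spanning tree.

Kruskal's algorithm — process edges by increasing weight (ties by edge label):
C-D (2): add. Components now {A} {B} {C,D} {E} {F} {G}
C-F (5): add. Components now {A} {B} {C,D,F} {E} {G}
B-D (6): add. Components now {A} {B,C,D,F} {E} {G}
B-F (7): skip — B and F already connected.
D-F (10): skip — D and F already connected.
E-F (13): add. Components now {A} {B,C,D,E,F} {G}
D-E (15): skip — D and E already connected.
B-C (18): skip — B and C already connected.
D-G (20): add. Components now {A} {B,C,D,E,F,G}
A-B (21): add. Components now {A,B,C,D,E,F,G}
MST edges: C-D, C-F, B-D, E-F, D-G, A-B; total weight 2+5+6+13+20+21 = 67.

67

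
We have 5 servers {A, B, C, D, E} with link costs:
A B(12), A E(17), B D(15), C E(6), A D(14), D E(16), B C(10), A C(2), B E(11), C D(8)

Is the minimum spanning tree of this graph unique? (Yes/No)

Yes

Kruskal's algorithm — process edges by increasing weight (ties by edge label):
A C (2): add — endpoints in different components.
C E (6): add — endpoints in different components.
C D (8): add — endpoints in different components.
B C (10): add — endpoints in different components.
Every non-tree edge has weight strictly greater than the heaviest edge on the tree path between its endpoints, so the MST is unique.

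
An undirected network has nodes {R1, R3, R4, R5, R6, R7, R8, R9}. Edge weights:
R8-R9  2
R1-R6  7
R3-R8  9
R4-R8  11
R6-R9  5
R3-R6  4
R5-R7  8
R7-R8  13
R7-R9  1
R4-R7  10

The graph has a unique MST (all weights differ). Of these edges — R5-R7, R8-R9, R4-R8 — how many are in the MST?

2

Sort edges by weight, then run Kruskal:
R7-R9 (1): add — endpoints in different components.
R8-R9 (2): add — endpoints in different components.
R3-R6 (4): add — endpoints in different components.
R6-R9 (5): add — endpoints in different components.
R1-R6 (7): add — endpoints in different components.
R5-R7 (8): add — endpoints in different components.
R3-R8 (9): skip — R3 and R8 already connected.
R4-R7 (10): add — endpoints in different components.
MST edge set: {R7-R9, R8-R9, R3-R6, R6-R9, R1-R6, R5-R7, R4-R7}.
Of the listed edges, {R5-R7, R8-R9} are in the MST → 2.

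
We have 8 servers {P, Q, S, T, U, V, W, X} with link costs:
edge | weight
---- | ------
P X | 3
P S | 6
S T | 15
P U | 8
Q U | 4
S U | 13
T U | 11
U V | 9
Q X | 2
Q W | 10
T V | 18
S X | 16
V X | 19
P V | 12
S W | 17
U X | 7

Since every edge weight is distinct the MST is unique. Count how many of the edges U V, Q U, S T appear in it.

2

Kruskal's algorithm — process edges by increasing weight (ties by edge label):
Q X (2): add — endpoints in different components.
P X (3): add — endpoints in different components.
Q U (4): add — endpoints in different components.
P S (6): add — endpoints in different components.
U X (7): skip — X and U already connected.
P U (8): skip — P and U already connected.
U V (9): add — endpoints in different components.
Q W (10): add — endpoints in different components.
T U (11): add — endpoints in different components.
MST edge set: {Q X, P X, Q U, P S, U V, Q W, T U}.
Of the listed edges, {U V, Q U} are in the MST → 2.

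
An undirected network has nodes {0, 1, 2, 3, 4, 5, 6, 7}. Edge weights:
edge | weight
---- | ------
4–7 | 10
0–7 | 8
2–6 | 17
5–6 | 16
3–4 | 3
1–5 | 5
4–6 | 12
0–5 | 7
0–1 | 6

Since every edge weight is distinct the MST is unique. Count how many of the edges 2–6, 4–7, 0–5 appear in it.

Kruskal's algorithm — process edges by increasing weight (ties by edge label):
3–4 (3): add — endpoints in different components.
1–5 (5): add — endpoints in different components.
0–1 (6): add — endpoints in different components.
0–5 (7): skip — 0 and 5 already connected.
0–7 (8): add — endpoints in different components.
4–7 (10): add — endpoints in different components.
4–6 (12): add — endpoints in different components.
5–6 (16): skip — 5 and 6 already connected.
2–6 (17): add — endpoints in different components.
MST edge set: {3–4, 1–5, 0–1, 0–7, 4–7, 4–6, 2–6}.
Of the listed edges, {2–6, 4–7} are in the MST → 2.

2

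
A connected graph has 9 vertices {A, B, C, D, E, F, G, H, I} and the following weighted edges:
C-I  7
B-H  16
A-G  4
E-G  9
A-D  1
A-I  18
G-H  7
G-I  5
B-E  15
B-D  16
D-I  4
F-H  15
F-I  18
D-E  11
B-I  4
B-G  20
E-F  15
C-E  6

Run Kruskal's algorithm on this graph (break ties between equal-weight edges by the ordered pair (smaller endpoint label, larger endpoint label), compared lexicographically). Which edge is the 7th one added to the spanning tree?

G-H

Kruskal: consider edges lightest-first.
A-D (1): add — endpoints in different components.
A-G (4): add — endpoints in different components.
B-I (4): add — endpoints in different components.
D-I (4): add — endpoints in different components.
G-I (5): skip — G and I already connected.
C-E (6): add — endpoints in different components.
C-I (7): add — endpoints in different components.
G-H (7): add — endpoints in different components.
E-G (9): skip — E and G already connected.
D-E (11): skip — D and E already connected.
B-E (15): skip — B and E already connected.
E-F (15): add — endpoints in different components.
The 7th edge added is G-H.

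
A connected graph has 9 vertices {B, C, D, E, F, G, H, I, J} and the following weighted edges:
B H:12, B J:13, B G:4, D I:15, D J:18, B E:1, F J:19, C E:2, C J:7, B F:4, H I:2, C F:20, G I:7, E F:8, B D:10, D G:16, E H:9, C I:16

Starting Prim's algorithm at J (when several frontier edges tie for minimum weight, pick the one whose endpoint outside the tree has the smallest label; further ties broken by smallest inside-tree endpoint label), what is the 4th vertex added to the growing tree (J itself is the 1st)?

B

Grow the tree from J using Prim:
Step 1: cheapest edge leaving the tree is C J (7); add C.
Step 2: cheapest edge leaving the tree is C E (2); add E.
Step 3: cheapest edge leaving the tree is B E (1); add B.
Step 4: cheapest edge leaving the tree is B F (4); add F.
Step 5: cheapest edge leaving the tree is B G (4); add G.
Step 6: cheapest edge leaving the tree is G I (7); add I.
Step 7: cheapest edge leaving the tree is H I (2); add H.
Step 8: cheapest edge leaving the tree is B D (10); add D.
Vertex order: J, C, E, B, F, G, I, H, D. The 4th vertex is B.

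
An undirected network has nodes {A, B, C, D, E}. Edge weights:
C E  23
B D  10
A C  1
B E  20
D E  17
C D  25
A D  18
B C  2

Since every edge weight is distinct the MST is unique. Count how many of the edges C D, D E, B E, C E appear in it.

1

Kruskal: consider edges lightest-first.
A C (1): add. Components now {A,C} {B} {D} {E}
B C (2): add. Components now {A,B,C} {D} {E}
B D (10): add. Components now {A,B,C,D} {E}
D E (17): add. Components now {A,B,C,D,E}
MST edge set: {A C, B C, B D, D E}.
Of the listed edges, {D E} are in the MST → 1.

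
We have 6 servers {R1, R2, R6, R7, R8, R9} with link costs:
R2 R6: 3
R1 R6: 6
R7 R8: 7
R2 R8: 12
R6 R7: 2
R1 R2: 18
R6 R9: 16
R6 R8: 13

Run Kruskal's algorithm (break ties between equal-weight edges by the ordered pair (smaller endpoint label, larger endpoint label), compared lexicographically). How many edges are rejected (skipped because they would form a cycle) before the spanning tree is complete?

Sort edges by weight, then run Kruskal:
R6 R7 (2): add. Components now {R8} {R9} {R6,R7} {R2} {R1}
R2 R6 (3): add. Components now {R8} {R9} {R2,R6,R7} {R1}
R1 R6 (6): add. Components now {R8} {R9} {R1,R2,R6,R7}
R7 R8 (7): add. Components now {R1,R2,R6,R7,R8} {R9}
R2 R8 (12): skip — R8 and R2 already connected.
R6 R8 (13): skip — R8 and R6 already connected.
R6 R9 (16): add. Components now {R1,R2,R6,R7,R8,R9}
Edges rejected before the tree was complete: 2.

2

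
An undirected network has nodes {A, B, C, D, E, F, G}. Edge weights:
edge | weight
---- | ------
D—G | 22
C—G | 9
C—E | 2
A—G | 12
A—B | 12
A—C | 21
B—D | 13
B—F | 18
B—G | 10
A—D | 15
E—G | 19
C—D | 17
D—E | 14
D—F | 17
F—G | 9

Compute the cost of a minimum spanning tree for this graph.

Sort edges by weight, then run Kruskal:
C—E (2): add. Components now {A} {B} {C,E} {D} {F} {G}
C—G (9): add. Components now {A} {B} {C,E,G} {D} {F}
F—G (9): add. Components now {A} {B} {C,E,F,G} {D}
B—G (10): add. Components now {A} {B,C,E,F,G} {D}
A—B (12): add. Components now {A,B,C,E,F,G} {D}
A—G (12): skip — A and G already connected.
B—D (13): add. Components now {A,B,C,D,E,F,G}
MST edges: C—E, C—G, F—G, B—G, A—B, B—D; total weight 2+9+9+10+12+13 = 55.

55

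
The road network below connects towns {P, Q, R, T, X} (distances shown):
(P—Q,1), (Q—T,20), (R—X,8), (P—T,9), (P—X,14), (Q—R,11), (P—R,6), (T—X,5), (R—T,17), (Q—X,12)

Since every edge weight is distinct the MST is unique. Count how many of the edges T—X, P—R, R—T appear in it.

Kruskal: consider edges lightest-first.
P—Q (1): add. Components now {X} {R} {P,Q} {T}
T—X (5): add. Components now {T,X} {R} {P,Q}
P—R (6): add. Components now {T,X} {P,Q,R}
R—X (8): add. Components now {P,Q,R,T,X}
MST edge set: {P—Q, T—X, P—R, R—X}.
Of the listed edges, {T—X, P—R} are in the MST → 2.

2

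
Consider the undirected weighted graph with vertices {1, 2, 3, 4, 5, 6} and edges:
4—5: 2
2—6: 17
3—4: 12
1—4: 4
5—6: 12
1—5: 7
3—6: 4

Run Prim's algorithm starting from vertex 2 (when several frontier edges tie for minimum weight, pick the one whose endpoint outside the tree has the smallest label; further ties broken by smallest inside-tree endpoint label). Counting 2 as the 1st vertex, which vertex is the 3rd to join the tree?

3

Prim, starting at 2.
Step 1: frontier [2—6 17] → take 2—6 (17); add 6.
Step 2: frontier [3—6 4, 5—6 12] → take 3—6 (4); add 3.
Step 3: frontier [3—4 12, 5—6 12] → take 3—4 (12); add 4.
Step 4: frontier [4—5 2, 1—4 4, 5—6 12] → take 4—5 (2); add 5.
Step 5: frontier [1—4 4, 1—5 7] → take 1—4 (4); add 1.
Vertex order: 2, 6, 3, 4, 5, 1. The 3rd vertex is 3.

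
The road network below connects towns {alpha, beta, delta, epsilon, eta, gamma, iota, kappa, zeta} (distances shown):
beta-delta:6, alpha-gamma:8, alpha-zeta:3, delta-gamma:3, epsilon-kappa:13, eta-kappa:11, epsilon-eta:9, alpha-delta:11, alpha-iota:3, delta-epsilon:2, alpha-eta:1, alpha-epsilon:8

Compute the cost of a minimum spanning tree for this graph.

37

Sort edges by weight, then run Kruskal:
alpha-eta (1): add — endpoints in different components.
delta-epsilon (2): add — endpoints in different components.
alpha-iota (3): add — endpoints in different components.
alpha-zeta (3): add — endpoints in different components.
delta-gamma (3): add — endpoints in different components.
beta-delta (6): add — endpoints in different components.
alpha-epsilon (8): add — endpoints in different components.
alpha-gamma (8): skip — gamma and alpha already connected.
epsilon-eta (9): skip — epsilon and eta already connected.
alpha-delta (11): skip — alpha and delta already connected.
eta-kappa (11): add — endpoints in different components.
MST edges: alpha-eta, delta-epsilon, alpha-iota, alpha-zeta, delta-gamma, beta-delta, alpha-epsilon, eta-kappa; total weight 1+2+3+3+3+6+8+11 = 37.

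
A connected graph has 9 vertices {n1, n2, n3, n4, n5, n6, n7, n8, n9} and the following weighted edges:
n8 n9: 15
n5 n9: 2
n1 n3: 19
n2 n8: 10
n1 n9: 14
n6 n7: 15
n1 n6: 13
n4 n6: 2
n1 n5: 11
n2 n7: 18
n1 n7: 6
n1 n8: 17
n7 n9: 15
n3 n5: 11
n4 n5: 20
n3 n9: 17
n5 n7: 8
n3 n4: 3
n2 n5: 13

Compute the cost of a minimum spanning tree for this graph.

55

Prim, starting at n9.
Step 1: cheapest edge leaving the tree is n5 n9 (2); add n5.
Step 2: cheapest edge leaving the tree is n5 n7 (8); add n7.
Step 3: cheapest edge leaving the tree is n1 n7 (6); add n1.
Step 4: cheapest edge leaving the tree is n3 n5 (11); add n3.
Step 5: cheapest edge leaving the tree is n3 n4 (3); add n4.
Step 6: cheapest edge leaving the tree is n4 n6 (2); add n6.
Step 7: cheapest edge leaving the tree is n2 n5 (13); add n2.
Step 8: cheapest edge leaving the tree is n2 n8 (10); add n8.
MST edges: n5 n9, n5 n7, n1 n7, n3 n5, n3 n4, n4 n6, n2 n5, n2 n8; total weight 2+8+6+11+3+2+13+10 = 55.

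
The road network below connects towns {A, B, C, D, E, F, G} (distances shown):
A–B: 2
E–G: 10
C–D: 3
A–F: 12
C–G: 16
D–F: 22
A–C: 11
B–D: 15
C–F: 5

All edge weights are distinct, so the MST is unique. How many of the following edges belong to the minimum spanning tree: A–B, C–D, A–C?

Sort edges by weight, then run Kruskal:
A–B (2): add — endpoints in different components.
C–D (3): add — endpoints in different components.
C–F (5): add — endpoints in different components.
E–G (10): add — endpoints in different components.
A–C (11): add — endpoints in different components.
A–F (12): skip — A and F already connected.
B–D (15): skip — B and D already connected.
C–G (16): add — endpoints in different components.
MST edge set: {A–B, C–D, C–F, E–G, A–C, C–G}.
Of the listed edges, {A–B, C–D, A–C} are in the MST → 3.

3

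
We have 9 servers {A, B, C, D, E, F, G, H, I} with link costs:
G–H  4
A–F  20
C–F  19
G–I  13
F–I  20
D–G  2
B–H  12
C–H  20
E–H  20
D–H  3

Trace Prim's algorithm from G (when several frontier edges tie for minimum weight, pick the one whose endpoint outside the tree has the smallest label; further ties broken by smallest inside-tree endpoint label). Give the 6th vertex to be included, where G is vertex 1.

C

Prim, starting at G.
Step 1: frontier [D–G 2, G–H 4, G–I 13] → take D–G (2); add D.
Step 2: frontier [D–H 3, G–H 4, G–I 13] → take D–H (3); add H.
Step 3: frontier [G–I 13, B–H 12, C–H 20, E–H 20] → take B–H (12); add B.
Step 4: frontier [G–I 13, C–H 20, E–H 20] → take G–I (13); add I.
Step 5: frontier [C–H 20, E–H 20, F–I 20] → take C–H (20); add C.
Step 6: frontier [C–F 19, E–H 20, F–I 20] → take C–F (19); add F.
Step 7: frontier [A–F 20, E–H 20] → take A–F (20); add A.
Step 8: frontier [E–H 20] → take E–H (20); add E.
Vertex order: G, D, H, B, I, C, F, A, E. The 6th vertex is C.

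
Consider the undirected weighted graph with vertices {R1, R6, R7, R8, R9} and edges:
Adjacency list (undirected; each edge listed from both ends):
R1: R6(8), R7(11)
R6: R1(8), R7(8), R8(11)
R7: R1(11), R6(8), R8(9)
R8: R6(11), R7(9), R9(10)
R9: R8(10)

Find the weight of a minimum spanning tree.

Kruskal's algorithm — process edges by increasing weight (ties by edge label):
R1–R6 (8): add. Components now {R9} {R1,R6} {R8} {R7}
R6–R7 (8): add. Components now {R9} {R1,R6,R7} {R8}
R7–R8 (9): add. Components now {R9} {R1,R6,R7,R8}
R8–R9 (10): add. Components now {R1,R6,R7,R8,R9}
MST edges: R1–R6, R6–R7, R7–R8, R8–R9; total weight 8+8+9+10 = 35.

35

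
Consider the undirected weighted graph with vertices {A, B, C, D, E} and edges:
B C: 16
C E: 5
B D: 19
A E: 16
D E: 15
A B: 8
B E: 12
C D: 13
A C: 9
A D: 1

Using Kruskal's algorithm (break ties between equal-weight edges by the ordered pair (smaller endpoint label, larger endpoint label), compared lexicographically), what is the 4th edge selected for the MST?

A-C

Kruskal: consider edges lightest-first.
A D (1): add — endpoints in different components.
C E (5): add — endpoints in different components.
A B (8): add — endpoints in different components.
A C (9): add — endpoints in different components.
The 4th edge added is A C.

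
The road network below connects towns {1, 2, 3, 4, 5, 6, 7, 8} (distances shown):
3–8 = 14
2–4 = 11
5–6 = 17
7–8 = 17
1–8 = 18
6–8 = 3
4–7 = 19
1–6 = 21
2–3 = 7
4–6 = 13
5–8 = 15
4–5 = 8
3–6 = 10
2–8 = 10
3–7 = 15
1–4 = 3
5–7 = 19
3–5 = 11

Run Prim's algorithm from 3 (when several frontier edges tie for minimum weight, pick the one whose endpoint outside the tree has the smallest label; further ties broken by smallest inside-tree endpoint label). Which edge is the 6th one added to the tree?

Prim, starting at 3.
Step 1: cheapest edge leaving the tree is 2–3 (7); add 2.
Step 2: cheapest edge leaving the tree is 3–6 (10); add 6.
Step 3: cheapest edge leaving the tree is 6–8 (3); add 8.
Step 4: cheapest edge leaving the tree is 2–4 (11); add 4.
Step 5: cheapest edge leaving the tree is 1–4 (3); add 1.
Step 6: cheapest edge leaving the tree is 4–5 (8); add 5.
Step 7: cheapest edge leaving the tree is 3–7 (15); add 7.
The 6th edge added is 4–5.

4-5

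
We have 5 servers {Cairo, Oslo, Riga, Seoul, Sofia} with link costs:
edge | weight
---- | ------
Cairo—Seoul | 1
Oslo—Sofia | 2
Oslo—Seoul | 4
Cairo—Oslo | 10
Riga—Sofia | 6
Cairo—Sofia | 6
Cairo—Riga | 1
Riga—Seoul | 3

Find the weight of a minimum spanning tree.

8

Kruskal: consider edges lightest-first.
Cairo—Riga (1): add. Components now {Sofia} {Cairo,Riga} {Oslo} {Seoul}
Cairo—Seoul (1): add. Components now {Sofia} {Cairo,Riga,Seoul} {Oslo}
Oslo—Sofia (2): add. Components now {Oslo,Sofia} {Cairo,Riga,Seoul}
Riga—Seoul (3): skip — Riga and Seoul already connected.
Oslo—Seoul (4): add. Components now {Cairo,Oslo,Riga,Seoul,Sofia}
MST edges: Cairo—Riga, Cairo—Seoul, Oslo—Sofia, Oslo—Seoul; total weight 1+1+2+4 = 8.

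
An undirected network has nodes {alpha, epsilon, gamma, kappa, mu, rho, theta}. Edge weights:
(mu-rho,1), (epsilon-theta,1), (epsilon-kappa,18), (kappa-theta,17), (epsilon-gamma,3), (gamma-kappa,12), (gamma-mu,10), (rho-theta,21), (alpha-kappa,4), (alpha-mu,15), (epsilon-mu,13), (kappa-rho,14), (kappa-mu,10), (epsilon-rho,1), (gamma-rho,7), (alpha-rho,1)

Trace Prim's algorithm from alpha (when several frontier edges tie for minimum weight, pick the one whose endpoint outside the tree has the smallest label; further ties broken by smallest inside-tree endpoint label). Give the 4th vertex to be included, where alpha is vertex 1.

mu

Prim, starting at alpha.
Step 1: cheapest edge leaving the tree is alpha-rho (1); add rho.
Step 2: cheapest edge leaving the tree is epsilon-rho (1); add epsilon.
Step 3: cheapest edge leaving the tree is mu-rho (1); add mu.
Step 4: cheapest edge leaving the tree is epsilon-theta (1); add theta.
Step 5: cheapest edge leaving the tree is epsilon-gamma (3); add gamma.
Step 6: cheapest edge leaving the tree is alpha-kappa (4); add kappa.
Vertex order: alpha, rho, epsilon, mu, theta, gamma, kappa. The 4th vertex is mu.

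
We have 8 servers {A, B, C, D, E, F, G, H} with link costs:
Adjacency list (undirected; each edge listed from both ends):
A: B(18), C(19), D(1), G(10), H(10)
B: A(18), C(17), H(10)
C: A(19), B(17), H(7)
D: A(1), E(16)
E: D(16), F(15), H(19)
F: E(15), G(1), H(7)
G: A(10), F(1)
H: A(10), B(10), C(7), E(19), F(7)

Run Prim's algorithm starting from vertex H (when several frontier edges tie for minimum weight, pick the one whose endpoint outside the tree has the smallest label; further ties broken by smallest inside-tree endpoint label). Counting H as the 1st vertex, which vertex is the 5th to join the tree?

A

Prim's algorithm from H:
Step 1: cheapest edge leaving the tree is C-H (7); add C.
Step 2: cheapest edge leaving the tree is F-H (7); add F.
Step 3: cheapest edge leaving the tree is F-G (1); add G.
Step 4: cheapest edge leaving the tree is A-G (10); add A.
Step 5: cheapest edge leaving the tree is A-D (1); add D.
Step 6: cheapest edge leaving the tree is B-H (10); add B.
Step 7: cheapest edge leaving the tree is E-F (15); add E.
Vertex order: H, C, F, G, A, D, B, E. The 5th vertex is A.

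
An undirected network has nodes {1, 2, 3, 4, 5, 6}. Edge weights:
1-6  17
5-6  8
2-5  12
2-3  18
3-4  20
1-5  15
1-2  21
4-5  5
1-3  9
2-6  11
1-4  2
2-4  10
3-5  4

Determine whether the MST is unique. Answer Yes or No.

Yes

Kruskal: consider edges lightest-first.
1-4 (2): add. Components now {1,4} {2} {3} {5} {6}
3-5 (4): add. Components now {1,4} {2} {3,5} {6}
4-5 (5): add. Components now {1,3,4,5} {2} {6}
5-6 (8): add. Components now {1,3,4,5,6} {2}
1-3 (9): skip — 1 and 3 already connected.
2-4 (10): add. Components now {1,2,3,4,5,6}
Every non-tree edge has weight strictly greater than the heaviest edge on the tree path between its endpoints, so the MST is unique.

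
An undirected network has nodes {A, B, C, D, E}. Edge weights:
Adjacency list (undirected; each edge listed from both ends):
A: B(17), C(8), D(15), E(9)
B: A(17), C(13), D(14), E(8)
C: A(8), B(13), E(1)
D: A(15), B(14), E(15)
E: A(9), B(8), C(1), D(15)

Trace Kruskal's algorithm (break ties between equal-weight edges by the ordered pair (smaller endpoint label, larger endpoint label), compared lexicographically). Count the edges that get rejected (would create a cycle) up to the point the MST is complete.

Kruskal: consider edges lightest-first.
C-E (1): add. Components now {A} {B} {C,E} {D}
A-C (8): add. Components now {A,C,E} {B} {D}
B-E (8): add. Components now {A,B,C,E} {D}
A-E (9): skip — A and E already connected.
B-C (13): skip — B and C already connected.
B-D (14): add. Components now {A,B,C,D,E}
Edges rejected before the tree was complete: 2.

2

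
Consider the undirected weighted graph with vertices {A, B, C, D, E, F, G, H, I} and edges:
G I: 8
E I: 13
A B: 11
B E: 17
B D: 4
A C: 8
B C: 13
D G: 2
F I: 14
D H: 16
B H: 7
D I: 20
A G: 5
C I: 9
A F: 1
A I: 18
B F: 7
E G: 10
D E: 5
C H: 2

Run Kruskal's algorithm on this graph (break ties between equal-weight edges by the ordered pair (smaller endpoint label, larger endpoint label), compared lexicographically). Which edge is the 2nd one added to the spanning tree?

Sort edges by weight, then run Kruskal:
A F (1): add — endpoints in different components.
C H (2): add — endpoints in different components.
D G (2): add — endpoints in different components.
B D (4): add — endpoints in different components.
A G (5): add — endpoints in different components.
D E (5): add — endpoints in different components.
B F (7): skip — B and F already connected.
B H (7): add — endpoints in different components.
A C (8): skip — A and C already connected.
G I (8): add — endpoints in different components.
The 2nd edge added is C H.

C-H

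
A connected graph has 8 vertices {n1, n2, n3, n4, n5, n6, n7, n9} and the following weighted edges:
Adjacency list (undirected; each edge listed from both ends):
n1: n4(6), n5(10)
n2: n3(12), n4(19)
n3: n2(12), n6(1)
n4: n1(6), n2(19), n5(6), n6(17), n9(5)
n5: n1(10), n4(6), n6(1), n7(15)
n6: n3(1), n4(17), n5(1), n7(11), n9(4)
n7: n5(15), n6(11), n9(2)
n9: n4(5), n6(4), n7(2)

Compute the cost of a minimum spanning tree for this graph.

31

Prim, starting at n2.
Step 1: frontier [n2–n3 12, n2–n4 19] → take n2–n3 (12); add n3.
Step 2: frontier [n2–n4 19, n3–n6 1] → take n3–n6 (1); add n6.
Step 3: frontier [n2–n4 19, n5–n6 1, n6–n9 4, n6–n7 11, n4–n6 17] → take n5–n6 (1); add n5.
Step 4: frontier [n2–n4 19, n4–n5 6, n1–n5 10, n5–n7 15, n6–n9 4, n6–n7 11, n4–n6 17] → take n6–n9 (4); add n9.
Step 5: frontier [n2–n4 19, n4–n5 6, n1–n5 10, n5–n7 15, n6–n7 11, n4–n6 17, n7–n9 2, n4–n9 5] → take n7–n9 (2); add n7.
Step 6: frontier [n2–n4 19, n4–n5 6, n1–n5 10, n4–n6 17, n4–n9 5] → take n4–n9 (5); add n4.
Step 7: frontier [n1–n4 6, n1–n5 10] → take n1–n4 (6); add n1.
MST edges: n2–n3, n3–n6, n5–n6, n6–n9, n7–n9, n4–n9, n1–n4; total weight 12+1+1+4+2+5+6 = 31.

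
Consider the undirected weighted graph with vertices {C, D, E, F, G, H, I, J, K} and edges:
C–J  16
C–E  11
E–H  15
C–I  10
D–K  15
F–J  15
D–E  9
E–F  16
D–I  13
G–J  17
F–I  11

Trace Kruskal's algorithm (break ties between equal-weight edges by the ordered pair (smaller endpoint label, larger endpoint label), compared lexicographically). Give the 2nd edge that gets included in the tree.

Kruskal: consider edges lightest-first.
D–E (9): add — endpoints in different components.
C–I (10): add — endpoints in different components.
C–E (11): add — endpoints in different components.
F–I (11): add — endpoints in different components.
D–I (13): skip — D and I already connected.
D–K (15): add — endpoints in different components.
E–H (15): add — endpoints in different components.
F–J (15): add — endpoints in different components.
C–J (16): skip — C and J already connected.
E–F (16): skip — E and F already connected.
G–J (17): add — endpoints in different components.
The 2nd edge added is C–I.

C-I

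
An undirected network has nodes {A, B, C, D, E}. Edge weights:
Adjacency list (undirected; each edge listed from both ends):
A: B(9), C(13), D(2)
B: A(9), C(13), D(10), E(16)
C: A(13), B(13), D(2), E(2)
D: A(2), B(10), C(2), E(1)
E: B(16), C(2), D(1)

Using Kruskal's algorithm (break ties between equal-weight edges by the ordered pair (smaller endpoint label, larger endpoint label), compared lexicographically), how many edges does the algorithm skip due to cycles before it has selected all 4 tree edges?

1

Kruskal: consider edges lightest-first.
D–E (1): add — endpoints in different components.
A–D (2): add — endpoints in different components.
C–D (2): add — endpoints in different components.
C–E (2): skip — C and E already connected.
A–B (9): add — endpoints in different components.
Edges rejected before the tree was complete: 1.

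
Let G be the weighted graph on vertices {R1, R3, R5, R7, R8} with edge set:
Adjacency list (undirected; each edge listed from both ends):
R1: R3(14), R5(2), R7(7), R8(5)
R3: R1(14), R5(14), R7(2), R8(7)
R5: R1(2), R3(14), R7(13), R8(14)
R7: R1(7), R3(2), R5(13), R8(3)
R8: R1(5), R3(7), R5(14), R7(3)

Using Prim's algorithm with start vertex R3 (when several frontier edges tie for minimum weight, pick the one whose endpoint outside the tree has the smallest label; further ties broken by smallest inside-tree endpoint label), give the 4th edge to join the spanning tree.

R1-R5

Grow the tree from R3 using Prim:
Step 1: frontier [R3-R7 2, R3-R8 7, R1-R3 14, R3-R5 14] → take R3-R7 (2); add R7.
Step 2: frontier [R3-R8 7, R1-R3 14, R3-R5 14, R7-R8 3, R1-R7 7, R5-R7 13] → take R7-R8 (3); add R8.
Step 3: frontier [R1-R3 14, R3-R5 14, R1-R7 7, R5-R7 13, R1-R8 5, R5-R8 14] → take R1-R8 (5); add R1.
Step 4: frontier [R1-R5 2, R3-R5 14, R5-R7 13, R5-R8 14] → take R1-R5 (2); add R5.
The 4th edge added is R1-R5.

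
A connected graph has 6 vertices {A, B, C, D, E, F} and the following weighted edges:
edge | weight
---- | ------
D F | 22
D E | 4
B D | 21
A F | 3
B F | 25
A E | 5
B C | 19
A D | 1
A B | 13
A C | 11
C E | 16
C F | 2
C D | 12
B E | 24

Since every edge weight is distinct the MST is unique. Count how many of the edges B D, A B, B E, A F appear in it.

2

Sort edges by weight, then run Kruskal:
A D (1): add. Components now {A,D} {B} {C} {E} {F}
C F (2): add. Components now {A,D} {B} {C,F} {E}
A F (3): add. Components now {A,C,D,F} {B} {E}
D E (4): add. Components now {A,C,D,E,F} {B}
A E (5): skip — A and E already connected.
A C (11): skip — A and C already connected.
C D (12): skip — C and D already connected.
A B (13): add. Components now {A,B,C,D,E,F}
MST edge set: {A D, C F, A F, D E, A B}.
Of the listed edges, {A B, A F} are in the MST → 2.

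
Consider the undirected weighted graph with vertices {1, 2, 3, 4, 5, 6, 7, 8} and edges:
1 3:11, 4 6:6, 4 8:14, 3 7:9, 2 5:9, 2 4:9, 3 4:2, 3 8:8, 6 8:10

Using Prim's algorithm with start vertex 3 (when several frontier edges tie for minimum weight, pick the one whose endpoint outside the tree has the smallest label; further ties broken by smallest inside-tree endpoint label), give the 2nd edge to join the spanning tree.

4-6

Prim's algorithm from 3:
Step 1: frontier [3 4 2, 3 8 8, 3 7 9, 1 3 11] → take 3 4 (2); add 4.
Step 2: frontier [3 8 8, 3 7 9, 1 3 11, 4 6 6, 2 4 9, 4 8 14] → take 4 6 (6); add 6.
Step 3: frontier [3 8 8, 3 7 9, 1 3 11, 2 4 9, 4 8 14, 6 8 10] → take 3 8 (8); add 8.
Step 4: frontier [3 7 9, 1 3 11, 2 4 9] → take 2 4 (9); add 2.
Step 5: frontier [2 5 9, 3 7 9, 1 3 11] → take 2 5 (9); add 5.
Step 6: frontier [3 7 9, 1 3 11] → take 3 7 (9); add 7.
Step 7: frontier [1 3 11] → take 1 3 (11); add 1.
The 2nd edge added is 4 6.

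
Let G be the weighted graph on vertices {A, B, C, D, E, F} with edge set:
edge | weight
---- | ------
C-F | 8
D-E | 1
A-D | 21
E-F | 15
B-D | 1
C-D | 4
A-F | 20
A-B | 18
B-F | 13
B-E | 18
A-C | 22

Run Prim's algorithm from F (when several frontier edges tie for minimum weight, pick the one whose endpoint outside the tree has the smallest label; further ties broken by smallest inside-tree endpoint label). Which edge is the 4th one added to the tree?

Prim, starting at F.
Step 1: frontier [C-F 8, B-F 13, E-F 15, A-F 20] → take C-F (8); add C.
Step 2: frontier [C-D 4, A-C 22, B-F 13, E-F 15, A-F 20] → take C-D (4); add D.
Step 3: frontier [A-C 22, B-D 1, D-E 1, A-D 21, B-F 13, E-F 15, A-F 20] → take B-D (1); add B.
Step 4: frontier [A-B 18, B-E 18, A-C 22, D-E 1, A-D 21, E-F 15, A-F 20] → take D-E (1); add E.
Step 5: frontier [A-B 18, A-C 22, A-D 21, A-F 20] → take A-B (18); add A.
The 4th edge added is D-E.

D-E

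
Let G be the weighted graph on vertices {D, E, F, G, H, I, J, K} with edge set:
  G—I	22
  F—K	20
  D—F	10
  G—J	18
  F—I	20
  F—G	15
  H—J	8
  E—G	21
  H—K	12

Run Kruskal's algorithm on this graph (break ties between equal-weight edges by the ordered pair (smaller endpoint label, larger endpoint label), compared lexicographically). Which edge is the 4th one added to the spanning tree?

Sort edges by weight, then run Kruskal:
H—J (8): add — endpoints in different components.
D—F (10): add — endpoints in different components.
H—K (12): add — endpoints in different components.
F—G (15): add — endpoints in different components.
G—J (18): add — endpoints in different components.
F—I (20): add — endpoints in different components.
F—K (20): skip — F and K already connected.
E—G (21): add — endpoints in different components.
The 4th edge added is F—G.

F-G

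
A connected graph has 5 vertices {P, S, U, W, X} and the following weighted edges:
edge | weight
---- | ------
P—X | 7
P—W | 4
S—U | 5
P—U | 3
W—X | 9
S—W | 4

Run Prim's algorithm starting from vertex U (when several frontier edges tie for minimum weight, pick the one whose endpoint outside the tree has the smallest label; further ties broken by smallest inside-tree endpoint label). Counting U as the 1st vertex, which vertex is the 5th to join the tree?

X

Grow the tree from U using Prim:
Step 1: cheapest edge leaving the tree is P—U (3); add P.
Step 2: cheapest edge leaving the tree is P—W (4); add W.
Step 3: cheapest edge leaving the tree is S—W (4); add S.
Step 4: cheapest edge leaving the tree is P—X (7); add X.
Vertex order: U, P, W, S, X. The 5th vertex is X.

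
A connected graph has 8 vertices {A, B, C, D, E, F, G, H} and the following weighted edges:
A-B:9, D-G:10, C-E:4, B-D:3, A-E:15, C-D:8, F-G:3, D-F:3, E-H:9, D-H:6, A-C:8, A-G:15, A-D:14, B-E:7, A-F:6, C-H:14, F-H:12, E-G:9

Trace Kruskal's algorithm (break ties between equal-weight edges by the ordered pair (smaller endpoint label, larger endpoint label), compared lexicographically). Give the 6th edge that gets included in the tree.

D-H

Kruskal's algorithm — process edges by increasing weight (ties by edge label):
B-D (3): add — endpoints in different components.
D-F (3): add — endpoints in different components.
F-G (3): add — endpoints in different components.
C-E (4): add — endpoints in different components.
A-F (6): add — endpoints in different components.
D-H (6): add — endpoints in different components.
B-E (7): add — endpoints in different components.
The 6th edge added is D-H.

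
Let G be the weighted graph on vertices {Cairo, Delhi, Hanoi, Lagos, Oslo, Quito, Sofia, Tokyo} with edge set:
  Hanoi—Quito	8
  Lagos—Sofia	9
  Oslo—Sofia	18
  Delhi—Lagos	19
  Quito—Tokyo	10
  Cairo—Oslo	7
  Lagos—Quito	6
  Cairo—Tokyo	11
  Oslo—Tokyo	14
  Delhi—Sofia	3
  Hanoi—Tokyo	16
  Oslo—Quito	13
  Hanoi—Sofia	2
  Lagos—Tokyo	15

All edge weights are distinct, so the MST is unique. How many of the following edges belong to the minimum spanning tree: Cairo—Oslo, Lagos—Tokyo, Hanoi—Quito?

2

Kruskal: consider edges lightest-first.
Hanoi—Sofia (2): add — endpoints in different components.
Delhi—Sofia (3): add — endpoints in different components.
Lagos—Quito (6): add — endpoints in different components.
Cairo—Oslo (7): add — endpoints in different components.
Hanoi—Quito (8): add — endpoints in different components.
Lagos—Sofia (9): skip — Lagos and Sofia already connected.
Quito—Tokyo (10): add — endpoints in different components.
Cairo—Tokyo (11): add — endpoints in different components.
MST edge set: {Hanoi—Sofia, Delhi—Sofia, Lagos—Quito, Cairo—Oslo, Hanoi—Quito, Quito—Tokyo, Cairo—Tokyo}.
Of the listed edges, {Cairo—Oslo, Hanoi—Quito} are in the MST → 2.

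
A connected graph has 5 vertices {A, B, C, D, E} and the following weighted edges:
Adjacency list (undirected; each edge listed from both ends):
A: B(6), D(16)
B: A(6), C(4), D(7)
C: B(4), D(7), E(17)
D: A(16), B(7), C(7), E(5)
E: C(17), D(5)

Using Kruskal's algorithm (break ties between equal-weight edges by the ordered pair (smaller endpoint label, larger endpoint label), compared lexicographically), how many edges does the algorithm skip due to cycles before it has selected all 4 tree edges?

Sort edges by weight, then run Kruskal:
B–C (4): add — endpoints in different components.
D–E (5): add — endpoints in different components.
A–B (6): add — endpoints in different components.
B–D (7): add — endpoints in different components.
Edges rejected before the tree was complete: 0.

0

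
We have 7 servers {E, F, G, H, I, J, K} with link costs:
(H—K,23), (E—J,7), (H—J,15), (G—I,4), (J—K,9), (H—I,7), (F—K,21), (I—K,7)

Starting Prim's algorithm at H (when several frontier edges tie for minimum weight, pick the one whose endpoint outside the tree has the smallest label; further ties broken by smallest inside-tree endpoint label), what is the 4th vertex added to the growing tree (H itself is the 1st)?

Prim, starting at H.
Step 1: frontier [H—I 7, H—J 15, H—K 23] → take H—I (7); add I.
Step 2: frontier [H—J 15, H—K 23, G—I 4, I—K 7] → take G—I (4); add G.
Step 3: frontier [H—J 15, H—K 23, I—K 7] → take I—K (7); add K.
Step 4: frontier [H—J 15, J—K 9, F—K 21] → take J—K (9); add J.
Step 5: frontier [E—J 7, F—K 21] → take E—J (7); add E.
Step 6: frontier [F—K 21] → take F—K (21); add F.
Vertex order: H, I, G, K, J, E, F. The 4th vertex is K.

K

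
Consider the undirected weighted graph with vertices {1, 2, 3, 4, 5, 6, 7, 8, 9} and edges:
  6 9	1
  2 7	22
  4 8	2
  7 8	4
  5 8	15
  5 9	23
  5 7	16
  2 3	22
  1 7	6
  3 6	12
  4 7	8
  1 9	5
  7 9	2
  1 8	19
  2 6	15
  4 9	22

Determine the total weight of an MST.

Kruskal's algorithm — process edges by increasing weight (ties by edge label):
6 9 (1): add — endpoints in different components.
4 8 (2): add — endpoints in different components.
7 9 (2): add — endpoints in different components.
7 8 (4): add — endpoints in different components.
1 9 (5): add — endpoints in different components.
1 7 (6): skip — 1 and 7 already connected.
4 7 (8): skip — 4 and 7 already connected.
3 6 (12): add — endpoints in different components.
2 6 (15): add — endpoints in different components.
5 8 (15): add — endpoints in different components.
MST edges: 6 9, 4 8, 7 9, 7 8, 1 9, 3 6, 2 6, 5 8; total weight 1+2+2+4+5+12+15+15 = 56.

56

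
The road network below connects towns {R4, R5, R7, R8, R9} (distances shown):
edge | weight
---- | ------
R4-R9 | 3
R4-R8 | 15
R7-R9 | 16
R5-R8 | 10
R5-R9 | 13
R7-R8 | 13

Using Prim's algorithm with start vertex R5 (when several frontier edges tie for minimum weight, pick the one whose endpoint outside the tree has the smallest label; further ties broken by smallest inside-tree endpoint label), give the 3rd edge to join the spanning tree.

R5-R9

Grow the tree from R5 using Prim:
Step 1: frontier [R5-R8 10, R5-R9 13] → take R5-R8 (10); add R8.
Step 2: frontier [R5-R9 13, R7-R8 13, R4-R8 15] → take R7-R8 (13); add R7.
Step 3: frontier [R5-R9 13, R7-R9 16, R4-R8 15] → take R5-R9 (13); add R9.
Step 4: frontier [R4-R8 15, R4-R9 3] → take R4-R9 (3); add R4.
The 3rd edge added is R5-R9.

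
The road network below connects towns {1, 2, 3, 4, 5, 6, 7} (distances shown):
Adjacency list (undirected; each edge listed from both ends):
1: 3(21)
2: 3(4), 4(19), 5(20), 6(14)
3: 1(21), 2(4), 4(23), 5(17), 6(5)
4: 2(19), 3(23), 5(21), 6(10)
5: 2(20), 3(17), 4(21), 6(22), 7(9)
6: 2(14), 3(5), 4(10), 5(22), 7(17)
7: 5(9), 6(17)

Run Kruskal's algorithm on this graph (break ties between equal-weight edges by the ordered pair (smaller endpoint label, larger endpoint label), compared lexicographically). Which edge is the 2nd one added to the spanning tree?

Kruskal's algorithm — process edges by increasing weight (ties by edge label):
2—3 (4): add. Components now {1} {2,3} {4} {5} {6} {7}
3—6 (5): add. Components now {1} {2,3,6} {4} {5} {7}
5—7 (9): add. Components now {1} {2,3,6} {4} {5,7}
4—6 (10): add. Components now {1} {2,3,4,6} {5,7}
2—6 (14): skip — 2 and 6 already connected.
3—5 (17): add. Components now {1} {2,3,4,5,6,7}
6—7 (17): skip — 6 and 7 already connected.
2—4 (19): skip — 2 and 4 already connected.
2—5 (20): skip — 2 and 5 already connected.
1—3 (21): add. Components now {1,2,3,4,5,6,7}
The 2nd edge added is 3—6.

3-6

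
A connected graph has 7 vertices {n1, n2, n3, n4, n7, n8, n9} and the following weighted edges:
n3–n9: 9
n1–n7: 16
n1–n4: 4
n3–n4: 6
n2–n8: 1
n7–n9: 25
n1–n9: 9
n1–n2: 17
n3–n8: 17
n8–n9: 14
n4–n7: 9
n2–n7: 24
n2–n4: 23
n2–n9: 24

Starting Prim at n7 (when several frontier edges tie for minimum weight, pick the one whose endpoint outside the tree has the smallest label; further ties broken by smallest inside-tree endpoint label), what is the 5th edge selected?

Grow the tree from n7 using Prim:
Step 1: cheapest edge leaving the tree is n4–n7 (9); add n4.
Step 2: cheapest edge leaving the tree is n1–n4 (4); add n1.
Step 3: cheapest edge leaving the tree is n3–n4 (6); add n3.
Step 4: cheapest edge leaving the tree is n1–n9 (9); add n9.
Step 5: cheapest edge leaving the tree is n8–n9 (14); add n8.
Step 6: cheapest edge leaving the tree is n2–n8 (1); add n2.
The 5th edge added is n8–n9.

n8-n9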